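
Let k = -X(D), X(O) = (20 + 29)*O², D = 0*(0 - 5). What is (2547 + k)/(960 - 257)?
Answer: 2547/703 ≈ 3.6230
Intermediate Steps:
D = 0 (D = 0*(-5) = 0)
X(O) = 49*O²
k = 0 (k = -49*0² = -49*0 = -1*0 = 0)
(2547 + k)/(960 - 257) = (2547 + 0)/(960 - 257) = 2547/703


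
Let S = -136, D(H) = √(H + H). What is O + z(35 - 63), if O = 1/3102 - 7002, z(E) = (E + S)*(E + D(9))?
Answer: -7475819/3102 - 492*√2 ≈ -3105.8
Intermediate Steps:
D(H) = √2*√H (D(H) = √(2*H) = √2*√H)
z(E) = (-136 + E)*(E + 3*√2) (z(E) = (E - 136)*(E + √2*√9) = (-136 + E)*(E + √2*3) = (-136 + E)*(E + 3*√2))
O = -21720203/3102 (O = 1/3102 - 7002 = -21720203/3102 ≈ -7002.0)
O + z(35 - 63) = -21720203/3102 + ((35 - 63)² - 408*√2 - 136*(35 - 63) + 3*(35 - 63)*√2) = -21720203/3102 + ((-28)² - 408*√2 - 136*(-28) + 3*(-28)*√2) = -21720203/3102 + (784 - 408*√2 + 3808 - 84*√2) = -21720203/3102 + (4592 - 492*√2) = -7475819/3102 - 492*√2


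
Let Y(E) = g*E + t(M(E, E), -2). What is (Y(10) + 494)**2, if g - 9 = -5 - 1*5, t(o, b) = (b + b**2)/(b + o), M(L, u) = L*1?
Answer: 3751969/16 ≈ 2.3450e+5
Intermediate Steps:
M(L, u) = L
t(o, b) = (b + b**2)/(b + o)
g = -1 (g = 9 + (-5 - 1*5) = 9 + (-5 - 5) = 9 - 10 = -1)
Y(E) = -E + 2/(-2 + E) (Y(E) = -E - 2*(1 - 2)/(-2 + E) = -E - 2*(-1)/(-2 + E) = -E + 2/(-2 + E))
(Y(10) + 494)**2 = ((2 - 1*10*(-2 + 10))/(-2 + 10) + 494)**2 = ((2 - 1*10*8)/8 + 494)**2 = ((2 - 80)/8 + 494)**2 = ((1/8)*(-78) + 494)**2 = (-39/4 + 494)**2 = (1937/4)**2 = 3751969/16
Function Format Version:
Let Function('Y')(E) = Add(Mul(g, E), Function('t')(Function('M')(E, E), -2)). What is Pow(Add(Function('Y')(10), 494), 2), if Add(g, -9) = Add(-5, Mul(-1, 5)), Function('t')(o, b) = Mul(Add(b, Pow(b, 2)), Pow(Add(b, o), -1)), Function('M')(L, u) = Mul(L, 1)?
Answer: Rational(3751969, 16) ≈ 2.3450e+5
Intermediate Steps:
Function('M')(L, u) = L
Function('t')(o, b) = Mul(Pow(Add(b, o), -1), Add(b, Pow(b, 2)))
g = -1 (g = Add(9, Add(-5, Mul(-1, 5))) = Add(9, Add(-5, -5)) = Add(9, -10) = -1)
Function('Y')(E) = Add(Mul(-1, E), Mul(2, Pow(Add(-2, E), -1))) (Function('Y')(E) = Add(Mul(-1, E), Mul(-2, Pow(Add(-2, E), -1), Add(1, -2))) = Add(Mul(-1, E), Mul(-2, Pow(Add(-2, E), -1), -1)) = Add(Mul(-1, E), Mul(2, Pow(Add(-2, E), -1))))
Pow(Add(Function('Y')(10), 494), 2) = Pow(Add(Mul(Pow(Add(-2, 10), -1), Add(2, Mul(-1, 10, Add(-2, 10)))), 494), 2) = Pow(Add(Mul(Pow(8, -1), Add(2, Mul(-1, 10, 8))), 494), 2) = Pow(Add(Mul(Rational(1, 8), Add(2, -80)), 494), 2) = Pow(Add(Mul(Rational(1, 8), -78), 494), 2) = Pow(Add(Rational(-39, 4), 494), 2) = Pow(Rational(1937, 4), 2) = Rational(3751969, 16)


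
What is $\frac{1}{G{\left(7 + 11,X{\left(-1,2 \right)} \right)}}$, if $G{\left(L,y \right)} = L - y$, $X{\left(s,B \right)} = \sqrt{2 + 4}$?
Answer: $\frac{3}{53} + \frac{\sqrt{6}}{318} \approx 0.064307$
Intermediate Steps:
$X{\left(s,B \right)} = \sqrt{6}$
$\frac{1}{G{\left(7 + 11,X{\left(-1,2 \right)} \right)}} = \frac{1}{\left(7 + 11\right) - \sqrt{6}} = \frac{1}{18 - \sqrt{6}}$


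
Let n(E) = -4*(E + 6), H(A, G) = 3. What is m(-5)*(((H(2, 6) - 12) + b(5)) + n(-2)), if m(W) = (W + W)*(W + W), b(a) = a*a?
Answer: 0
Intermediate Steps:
b(a) = a²
n(E) = -24 - 4*E (n(E) = -4*(6 + E) = -24 - 4*E)
m(W) = 4*W² (m(W) = (2*W)*(2*W) = 4*W²)
m(-5)*(((H(2, 6) - 12) + b(5)) + n(-2)) = (4*(-5)²)*(((3 - 12) + 5²) + (-24 - 4*(-2))) = (4*25)*((-9 + 25) + (-24 + 8)) = 100*(16 - 16) = 100*0 = 0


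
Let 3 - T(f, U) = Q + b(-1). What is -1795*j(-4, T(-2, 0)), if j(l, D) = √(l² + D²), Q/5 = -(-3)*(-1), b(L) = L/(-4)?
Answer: -1795*√5297/4 ≈ -32660.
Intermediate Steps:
b(L) = -L/4 (b(L) = L*(-¼) = -L/4)
Q = -15 (Q = 5*(-(-3)*(-1)) = 5*(-1*3) = 5*(-3) = -15)
T(f, U) = 71/4 (T(f, U) = 3 - (-15 - ¼*(-1)) = 3 - (-15 + ¼) = 3 - 1*(-59/4) = 3 + 59/4 = 71/4)
j(l, D) = √(D² + l²)
-1795*j(-4, T(-2, 0)) = -1795*√((71/4)² + (-4)²) = -1795*√(5041/16 + 16) = -1795*√5297/4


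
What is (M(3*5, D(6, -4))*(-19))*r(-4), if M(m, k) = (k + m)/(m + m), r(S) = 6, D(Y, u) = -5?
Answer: -38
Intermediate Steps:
M(m, k) = (k + m)/(2*m) (M(m, k) = (k + m)/((2*m)) = (k + m)*(1/(2*m)) = (k + m)/(2*m))
(M(3*5, D(6, -4))*(-19))*r(-4) = (((-5 + 3*5)/(2*((3*5))))*(-19))*6 = (((1/2)*(-5 + 15)/15)*(-19))*6 = (((1/2)*(1/15)*10)*(-19))*6 = ((1/3)*(-19))*6 = -19/3*6 = -38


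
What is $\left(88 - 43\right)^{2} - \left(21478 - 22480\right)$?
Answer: $3027$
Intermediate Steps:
$\left(88 - 43\right)^{2} - \left(21478 - 22480\right) = 45^{2} - -1002 = 2025 + 1002 = 3027$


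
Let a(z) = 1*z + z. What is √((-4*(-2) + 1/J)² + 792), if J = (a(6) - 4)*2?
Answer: 3*√24377/16 ≈ 29.275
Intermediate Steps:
a(z) = 2*z (a(z) = z + z = 2*z)
J = 16 (J = (2*6 - 4)*2 = (12 - 4)*2 = 8*2 = 16)
√((-4*(-2) + 1/J)² + 792) = √((-4*(-2) + 1/16)² + 792) = √((8 + 1/16)² + 792) = √((129/16)² + 792) = √(16641/256 + 792) = √(219393/256) = 3*√24377/16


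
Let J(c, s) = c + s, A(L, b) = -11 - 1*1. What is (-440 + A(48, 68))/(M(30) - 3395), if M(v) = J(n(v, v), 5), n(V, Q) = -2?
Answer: 113/848 ≈ 0.13325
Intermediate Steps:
A(L, b) = -12 (A(L, b) = -11 - 1 = -12)
M(v) = 3 (M(v) = -2 + 5 = 3)
(-440 + A(48, 68))/(M(30) - 3395) = (-440 - 12)/(3 - 3395) = -452/(-3392) = -452*(-1/3392) = 113/848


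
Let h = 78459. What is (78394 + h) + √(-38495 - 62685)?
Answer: 156853 + 2*I*√25295 ≈ 1.5685e+5 + 318.09*I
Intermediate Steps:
(78394 + h) + √(-38495 - 62685) = (78394 + 78459) + √(-38495 - 62685) = 156853 + √(-101180) = 156853 + 2*I*√25295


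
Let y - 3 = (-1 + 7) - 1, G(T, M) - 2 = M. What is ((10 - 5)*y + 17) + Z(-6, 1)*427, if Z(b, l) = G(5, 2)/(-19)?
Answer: -625/19 ≈ -32.895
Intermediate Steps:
G(T, M) = 2 + M
y = 8 (y = 3 + ((-1 + 7) - 1) = 3 + (6 - 1) = 3 + 5 = 8)
Z(b, l) = -4/19 (Z(b, l) = (2 + 2)/(-19) = 4*(-1/19) = -4/19)
((10 - 5)*y + 17) + Z(-6, 1)*427 = ((10 - 5)*8 + 17) - 4/19*427 = (5*8 + 17) - 1708/19 = (40 + 17) - 1708/19 = 57 - 1708/19 = -625/19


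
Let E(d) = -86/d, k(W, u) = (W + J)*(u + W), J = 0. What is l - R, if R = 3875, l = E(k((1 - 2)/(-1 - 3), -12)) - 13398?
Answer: -810455/47 ≈ -17244.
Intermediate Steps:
k(W, u) = W*(W + u) (k(W, u) = (W + 0)*(u + W) = W*(W + u))
l = -628330/47 (l = -86*(-1 - 3)/((1 - 2)*((1 - 2)/(-1 - 3) - 12)) - 13398 = -86*4/(-1/(-4) - 12) - 13398 = -86*4/(-1*(-¼) - 12) - 13398 = -86*4/(¼ - 12) - 13398 = -86/((¼)*(-47/4)) - 13398 = -86/(-47/16) - 13398 = -86*(-16/47) - 13398 = 1376/47 - 13398 = -628330/47 ≈ -13369.)
l - R = -628330/47 - 1*3875 = -628330/47 - 3875 = -810455/47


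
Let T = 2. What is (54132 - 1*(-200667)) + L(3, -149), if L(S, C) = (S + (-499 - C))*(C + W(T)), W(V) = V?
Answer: 305808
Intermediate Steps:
L(S, C) = (2 + C)*(-499 + S - C) (L(S, C) = (S + (-499 - C))*(C + 2) = (-499 + S - C)*(2 + C) = (2 + C)*(-499 + S - C))
(54132 - 1*(-200667)) + L(3, -149) = (54132 - 1*(-200667)) + (-998 - 1*(-149)² - 501*(-149) + 2*3 - 149*3) = (54132 + 200667) + (-998 - 1*22201 + 74649 + 6 - 447) = 254799 + (-998 - 22201 + 74649 + 6 - 447) = 254799 + 51009 = 305808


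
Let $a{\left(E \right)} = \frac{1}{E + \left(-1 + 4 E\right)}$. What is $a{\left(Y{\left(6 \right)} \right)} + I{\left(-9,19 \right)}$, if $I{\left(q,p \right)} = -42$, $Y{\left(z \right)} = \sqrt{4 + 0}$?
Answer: $- \frac{377}{9} \approx -41.889$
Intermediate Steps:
$Y{\left(z \right)} = 2$ ($Y{\left(z \right)} = \sqrt{4} = 2$)
$a{\left(E \right)} = \frac{1}{-1 + 5 E}$
$a{\left(Y{\left(6 \right)} \right)} + I{\left(-9,19 \right)} = \frac{1}{-1 + 5 \cdot 2} - 42 = \frac{1}{-1 + 10} - 42 = \frac{1}{9} - 42 = - \frac{377}{9}$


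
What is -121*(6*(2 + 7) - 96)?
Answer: 5082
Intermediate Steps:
-121*(6*(2 + 7) - 96) = -121*(6*9 - 96) = -121*(54 - 96) = -121*(-42) = 5082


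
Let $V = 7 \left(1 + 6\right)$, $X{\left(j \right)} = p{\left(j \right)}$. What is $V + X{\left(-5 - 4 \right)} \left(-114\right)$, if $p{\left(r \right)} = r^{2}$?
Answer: $-9185$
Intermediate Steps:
$X{\left(j \right)} = j^{2}$
$V = 49$ ($V = 7 \cdot 7 = 49$)
$V + X{\left(-5 - 4 \right)} \left(-114\right) = 49 + \left(-5 - 4\right)^{2} \left(-114\right) = 49 + \left(-9\right)^{2} \left(-114\right) = 49 + 81 \left(-114\right) = 49 - 9234 = -9185$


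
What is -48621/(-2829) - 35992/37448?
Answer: 71622410/4414183 ≈ 16.226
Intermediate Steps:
-48621/(-2829) - 35992/37448 = -48621*(-1/2829) - 35992*1/37448 = 16207/943 - 4499/4681 = 71622410/4414183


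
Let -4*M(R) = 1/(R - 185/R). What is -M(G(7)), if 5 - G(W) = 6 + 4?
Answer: 1/128 ≈ 0.0078125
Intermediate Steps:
G(W) = -5 (G(W) = 5 - (6 + 4) = 5 - 1*10 = 5 - 10 = -5)
M(R) = -1/(4*(R - 185/R))
-M(G(7)) = -(-1)*(-5)/(-740 + 4*(-5)²) = -(-1)*(-5)/(-740 + 4*25) = -(-1)*(-5)/(-740 + 100) = -(-1)*(-5)/(-640) = -(-1)*(-5)*(-1)/640 = -1*(-1/128) = 1/128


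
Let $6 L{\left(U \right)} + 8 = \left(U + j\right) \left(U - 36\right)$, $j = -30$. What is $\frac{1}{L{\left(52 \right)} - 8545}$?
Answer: $- \frac{3}{25463} \approx -0.00011782$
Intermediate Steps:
$L{\left(U \right)} = - \frac{4}{3} + \frac{\left(-36 + U\right) \left(-30 + U\right)}{6}$ ($L{\left(U \right)} = - \frac{4}{3} + \frac{\left(U - 30\right) \left(U - 36\right)}{6} = - \frac{4}{3} + \frac{\left(-30 + U\right) \left(-36 + U\right)}{6} = - \frac{4}{3} + \frac{\left(-36 + U\right) \left(-30 + U\right)}{6}$)
$\frac{1}{L{\left(52 \right)} - 8545} = \frac{1}{\left(\frac{536}{3} - 572 + \frac{52^{2}}{6}\right) - 8545} = \frac{1}{\left(\frac{536}{3} - 572 + \frac{1}{6} \cdot 2704\right) - 8545} = \frac{1}{\left(\frac{536}{3} - 572 + \frac{1352}{3}\right) - 8545} = \frac{1}{\frac{172}{3} - 8545} = \frac{1}{- \frac{25463}{3}} = - \frac{3}{25463}$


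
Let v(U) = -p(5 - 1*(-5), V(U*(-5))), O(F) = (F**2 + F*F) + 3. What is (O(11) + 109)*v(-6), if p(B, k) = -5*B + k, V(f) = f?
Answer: 7080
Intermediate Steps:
O(F) = 3 + 2*F**2 (O(F) = (F**2 + F**2) + 3 = 2*F**2 + 3 = 3 + 2*F**2)
p(B, k) = k - 5*B
v(U) = 50 + 5*U (v(U) = -(U*(-5) - 5*(5 - 1*(-5))) = -(-5*U - 5*(5 + 5)) = -(-5*U - 5*10) = -(-5*U - 50) = -(-50 - 5*U) = 50 + 5*U)
(O(11) + 109)*v(-6) = ((3 + 2*11**2) + 109)*(50 + 5*(-6)) = ((3 + 2*121) + 109)*(50 - 30) = ((3 + 242) + 109)*20 = (245 + 109)*20 = 354*20 = 7080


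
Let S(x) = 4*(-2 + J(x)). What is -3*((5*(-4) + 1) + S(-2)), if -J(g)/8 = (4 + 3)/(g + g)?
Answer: -87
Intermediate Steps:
J(g) = -28/g (J(g) = -8*(4 + 3)/(g + g) = -56/(2*g) = -56*1/(2*g) = -28/g)
S(x) = -8 - 112/x (S(x) = 4*(-2 - 28/x) = -8 - 112/x)
-3*((5*(-4) + 1) + S(-2)) = -3*((5*(-4) + 1) + (-8 - 112/(-2))) = -3*((-20 + 1) + (-8 - 112*(-½))) = -3*(-19 + (-8 + 56)) = -3*(-19 + 48) = -3*29 = -87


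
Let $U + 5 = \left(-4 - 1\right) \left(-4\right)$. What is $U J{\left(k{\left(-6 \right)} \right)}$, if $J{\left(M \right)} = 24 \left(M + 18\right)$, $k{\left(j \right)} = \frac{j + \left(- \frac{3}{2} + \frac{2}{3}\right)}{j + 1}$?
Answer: $6972$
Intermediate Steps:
$k{\left(j \right)} = \frac{- \frac{5}{6} + j}{1 + j}$ ($k{\left(j \right)} = \frac{j + \left(\left(-3\right) \frac{1}{2} + 2 \cdot \frac{1}{3}\right)}{1 + j} = \frac{j + \left(- \frac{3}{2} + \frac{2}{3}\right)}{1 + j} = \frac{j - \frac{5}{6}}{1 + j} = \frac{- \frac{5}{6} + j}{1 + j}$)
$J{\left(M \right)} = 432 + 24 M$ ($J{\left(M \right)} = 24 \left(18 + M\right) = 432 + 24 M$)
$U = 15$ ($U = -5 + \left(-4 - 1\right) \left(-4\right) = -5 - -20 = -5 + 20 = 15$)
$U J{\left(k{\left(-6 \right)} \right)} = 15 \left(432 + 24 \frac{- \frac{5}{6} - 6}{1 - 6}\right) = 15 \left(432 + 24 \frac{1}{-5} \left(- \frac{41}{6}\right)\right) = 15 \left(432 + 24 \left(\left(- \frac{1}{5}\right) \left(- \frac{41}{6}\right)\right)\right) = 15 \left(432 + 24 \cdot \frac{41}{30}\right) = 15 \left(432 + \frac{164}{5}\right) = 15 \cdot \frac{2324}{5} = 6972$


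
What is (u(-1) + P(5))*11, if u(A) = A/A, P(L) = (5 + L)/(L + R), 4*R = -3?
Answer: 627/17 ≈ 36.882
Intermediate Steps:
R = -3/4 (R = (1/4)*(-3) = -3/4 ≈ -0.75000)
P(L) = (5 + L)/(-3/4 + L) (P(L) = (5 + L)/(L - 3/4) = (5 + L)/(-3/4 + L))
u(A) = 1
(u(-1) + P(5))*11 = (1 + 4*(5 + 5)/(-3 + 4*5))*11 = (1 + 4*10/(-3 + 20))*11 = (1 + 4*10/17)*11 = (1 + 4*(1/17)*10)*11 = (1 + 40/17)*11 = (57/17)*11 = 627/17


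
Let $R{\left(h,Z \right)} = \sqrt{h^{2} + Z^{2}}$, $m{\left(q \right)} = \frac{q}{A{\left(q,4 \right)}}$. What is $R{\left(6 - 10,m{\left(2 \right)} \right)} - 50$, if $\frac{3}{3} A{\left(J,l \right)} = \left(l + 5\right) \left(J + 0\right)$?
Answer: $-50 + \frac{\sqrt{1297}}{9} \approx -45.998$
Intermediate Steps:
$A{\left(J,l \right)} = J \left(5 + l\right)$ ($A{\left(J,l \right)} = \left(l + 5\right) \left(J + 0\right) = \left(5 + l\right) J = J \left(5 + l\right)$)
$m{\left(q \right)} = \frac{1}{9}$ ($m{\left(q \right)} = \frac{q}{q \left(5 + 4\right)} = \frac{q}{q 9} = \frac{q}{9 q} = q \frac{1}{9 q} = \frac{1}{9}$)
$R{\left(h,Z \right)} = \sqrt{Z^{2} + h^{2}}$
$R{\left(6 - 10,m{\left(2 \right)} \right)} - 50 = \sqrt{\left(\frac{1}{9}\right)^{2} + \left(6 - 10\right)^{2}} - 50 = \sqrt{\frac{1}{81} + \left(-4\right)^{2}} - 50 = \sqrt{\frac{1}{81} + 16} - 50 = \sqrt{\frac{1297}{81}} - 50 = \frac{\sqrt{1297}}{9} - 50 = -50 + \frac{\sqrt{1297}}{9}$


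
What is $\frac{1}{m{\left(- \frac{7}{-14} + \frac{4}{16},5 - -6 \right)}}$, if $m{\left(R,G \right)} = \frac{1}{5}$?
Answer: $5$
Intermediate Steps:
$m{\left(R,G \right)} = \frac{1}{5}$
$\frac{1}{m{\left(- \frac{7}{-14} + \frac{4}{16},5 - -6 \right)}} = \frac{1}{\frac{1}{5}} = 5$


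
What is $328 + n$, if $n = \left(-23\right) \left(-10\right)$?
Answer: $558$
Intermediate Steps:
$n = 230$
$328 + n = 328 + 230 = 558$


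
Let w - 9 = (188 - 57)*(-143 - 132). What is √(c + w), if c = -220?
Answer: 2*I*√9059 ≈ 190.36*I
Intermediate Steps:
w = -36016 (w = 9 + (188 - 57)*(-143 - 132) = 9 + 131*(-275) = 9 - 36025 = -36016)
√(c + w) = √(-220 - 36016) = √(-36236) = 2*I*√9059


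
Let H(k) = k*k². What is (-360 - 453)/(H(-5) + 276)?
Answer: -813/151 ≈ -5.3841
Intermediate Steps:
H(k) = k³
(-360 - 453)/(H(-5) + 276) = (-360 - 453)/((-5)³ + 276) = -813/(-125 + 276) = -813/151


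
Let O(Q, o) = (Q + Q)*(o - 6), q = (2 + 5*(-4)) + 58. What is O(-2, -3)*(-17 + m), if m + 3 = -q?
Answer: -2160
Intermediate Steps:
q = 40 (q = (2 - 20) + 58 = -18 + 58 = 40)
O(Q, o) = 2*Q*(-6 + o) (O(Q, o) = (2*Q)*(-6 + o) = 2*Q*(-6 + o))
m = -43 (m = -3 - 1*40 = -3 - 40 = -43)
O(-2, -3)*(-17 + m) = (2*(-2)*(-6 - 3))*(-17 - 43) = (2*(-2)*(-9))*(-60) = 36*(-60) = -2160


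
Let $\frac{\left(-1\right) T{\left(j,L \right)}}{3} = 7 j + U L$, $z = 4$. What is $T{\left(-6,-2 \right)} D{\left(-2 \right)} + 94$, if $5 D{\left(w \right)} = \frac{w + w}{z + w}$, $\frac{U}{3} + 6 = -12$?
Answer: $\frac{866}{5} \approx 173.2$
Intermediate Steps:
$U = -54$ ($U = -18 + 3 \left(-12\right) = -18 - 36 = -54$)
$D{\left(w \right)} = \frac{2 w}{5 \left(4 + w\right)}$ ($D{\left(w \right)} = \frac{\left(w + w\right) \frac{1}{4 + w}}{5} = \frac{2 w \frac{1}{4 + w}}{5} = \frac{2 w}{5 \left(4 + w\right)}$)
$T{\left(j,L \right)} = - 21 j + 162 L$ ($T{\left(j,L \right)} = - 3 \left(7 j - 54 L\right) = - 3 \left(- 54 L + 7 j\right) = - 21 j + 162 L$)
$T{\left(-6,-2 \right)} D{\left(-2 \right)} + 94 = \left(\left(-21\right) \left(-6\right) + 162 \left(-2\right)\right) \frac{2}{5} \left(-2\right) \frac{1}{4 - 2} + 94 = \left(126 - 324\right) \frac{2}{5} \left(-2\right) \frac{1}{2} + 94 = - 198 \cdot \frac{2}{5} \left(-2\right) \frac{1}{2} + 94 = \left(-198\right) \left(- \frac{2}{5}\right) + 94 = \frac{396}{5} + 94 = \frac{866}{5}$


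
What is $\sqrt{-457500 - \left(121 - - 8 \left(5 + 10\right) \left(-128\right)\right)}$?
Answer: $i \sqrt{442261} \approx 665.03 i$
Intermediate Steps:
$\sqrt{-457500 - \left(121 - - 8 \left(5 + 10\right) \left(-128\right)\right)} = \sqrt{-457500 - \left(121 - \left(-8\right) 15 \left(-128\right)\right)} = \sqrt{-457500 - -15239} = \sqrt{-457500 + \left(15360 - 121\right)} = \sqrt{-457500 + 15239} = \sqrt{-442261} = i \sqrt{442261}$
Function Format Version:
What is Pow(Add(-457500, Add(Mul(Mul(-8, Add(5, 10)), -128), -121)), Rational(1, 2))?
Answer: Mul(I, Pow(442261, Rational(1, 2))) ≈ Mul(665.03, I)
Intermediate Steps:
Pow(Add(-457500, Add(Mul(Mul(-8, Add(5, 10)), -128), -121)), Rational(1, 2)) = Pow(Add(-457500, Add(Mul(Mul(-8, 15), -128), -121)), Rational(1, 2)) = Pow(Add(-457500, Add(Mul(-120, -128), -121)), Rational(1, 2)) = Pow(Add(-457500, Add(15360, -121)), Rational(1, 2)) = Pow(Add(-457500, 15239), Rational(1, 2)) = Pow(-442261, Rational(1, 2)) = Mul(I, Pow(442261, Rational(1, 2)))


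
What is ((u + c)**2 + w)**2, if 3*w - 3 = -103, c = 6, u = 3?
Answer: 20449/9 ≈ 2272.1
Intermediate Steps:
w = -100/3 (w = 1 + (1/3)*(-103) = 1 - 103/3 = -100/3 ≈ -33.333)
((u + c)**2 + w)**2 = ((3 + 6)**2 - 100/3)**2 = (9**2 - 100/3)**2 = (81 - 100/3)**2 = (143/3)**2 = 20449/9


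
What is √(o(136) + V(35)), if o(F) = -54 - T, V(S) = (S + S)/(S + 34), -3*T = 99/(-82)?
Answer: I*√1709106402/5658 ≈ 7.3067*I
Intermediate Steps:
T = 33/82 (T = -33/(-82) = -33*(-1)/82 = -⅓*(-99/82) = 33/82 ≈ 0.40244)
V(S) = 2*S/(34 + S) (V(S) = (2*S)/(34 + S) = 2*S/(34 + S))
o(F) = -4461/82 (o(F) = -54 - 1*33/82 = -54 - 33/82 = -4461/82)
√(o(136) + V(35)) = √(-4461/82 + 2*35/(34 + 35)) = √(-4461/82 + 2*35/69) = √(-4461/82 + 2*35*(1/69)) = √(-4461/82 + 70/69) = √(-302069/5658) = I*√1709106402/5658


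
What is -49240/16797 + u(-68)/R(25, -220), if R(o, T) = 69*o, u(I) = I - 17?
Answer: -1919261/643885 ≈ -2.9808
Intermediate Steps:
u(I) = -17 + I
-49240/16797 + u(-68)/R(25, -220) = -49240/16797 + (-17 - 68)/((69*25)) = -49240*1/16797 - 85/1725 = -49240/16797 - 85*1/1725 = -49240/16797 - 17/345 = -1919261/643885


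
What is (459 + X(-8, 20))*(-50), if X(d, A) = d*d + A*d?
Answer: -18150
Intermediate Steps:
X(d, A) = d² + A*d
(459 + X(-8, 20))*(-50) = (459 - 8*(20 - 8))*(-50) = (459 - 8*12)*(-50) = (459 - 96)*(-50) = 363*(-50) = -18150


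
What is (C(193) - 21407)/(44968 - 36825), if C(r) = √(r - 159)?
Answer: -21407/8143 + √34/8143 ≈ -2.6282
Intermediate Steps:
C(r) = √(-159 + r)
(C(193) - 21407)/(44968 - 36825) = (√(-159 + 193) - 21407)/(44968 - 36825) = (√34 - 21407)/8143 = (-21407 + √34)*(1/8143) = -21407/8143 + √34/8143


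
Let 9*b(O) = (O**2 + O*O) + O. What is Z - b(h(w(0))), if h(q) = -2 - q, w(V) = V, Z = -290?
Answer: -872/3 ≈ -290.67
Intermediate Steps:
b(O) = O/9 + 2*O**2/9 (b(O) = ((O**2 + O*O) + O)/9 = ((O**2 + O**2) + O)/9 = (2*O**2 + O)/9 = (O + 2*O**2)/9 = O/9 + 2*O**2/9)
Z - b(h(w(0))) = -290 - (-2 - 1*0)*(1 + 2*(-2 - 1*0))/9 = -290 - (-2 + 0)*(1 + 2*(-2 + 0))/9 = -290 - (-2)*(1 + 2*(-2))/9 = -290 - (-2)*(1 - 4)/9 = -290 - (-2)*(-3)/9 = -290 - 1*2/3 = -290 - 2/3 = -872/3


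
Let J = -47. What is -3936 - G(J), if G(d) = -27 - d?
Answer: -3956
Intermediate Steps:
-3936 - G(J) = -3936 - (-27 - 1*(-47)) = -3936 - (-27 + 47) = -3936 - 1*20 = -3936 - 20 = -3956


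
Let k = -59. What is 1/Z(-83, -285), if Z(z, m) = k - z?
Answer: 1/24 ≈ 0.041667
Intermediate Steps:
Z(z, m) = -59 - z
1/Z(-83, -285) = 1/(-59 - 1*(-83)) = 1/(-59 + 83) = 1/24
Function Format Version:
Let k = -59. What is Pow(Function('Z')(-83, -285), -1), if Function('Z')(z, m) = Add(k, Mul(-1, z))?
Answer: Rational(1, 24) ≈ 0.041667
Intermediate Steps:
Function('Z')(z, m) = Add(-59, Mul(-1, z))
Pow(Function('Z')(-83, -285), -1) = Pow(Add(-59, Mul(-1, -83)), -1) = Pow(Add(-59, 83), -1) = Pow(24, -1) = Rational(1, 24)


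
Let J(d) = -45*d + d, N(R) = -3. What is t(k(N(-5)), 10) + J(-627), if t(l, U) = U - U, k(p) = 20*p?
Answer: 27588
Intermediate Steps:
t(l, U) = 0
J(d) = -44*d
t(k(N(-5)), 10) + J(-627) = 0 - 44*(-627) = 0 + 27588 = 27588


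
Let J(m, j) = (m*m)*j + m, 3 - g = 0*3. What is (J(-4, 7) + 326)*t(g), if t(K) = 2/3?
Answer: 868/3 ≈ 289.33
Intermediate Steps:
g = 3 (g = 3 - 0*3 = 3 - 1*0 = 3 + 0 = 3)
t(K) = ⅔ (t(K) = 2*(⅓) = ⅔)
J(m, j) = m + j*m² (J(m, j) = m²*j + m = j*m² + m = m + j*m²)
(J(-4, 7) + 326)*t(g) = (-4*(1 + 7*(-4)) + 326)*(⅔) = (-4*(1 - 28) + 326)*(⅔) = (-4*(-27) + 326)*(⅔) = (108 + 326)*(⅔) = 434*(⅔) = 868/3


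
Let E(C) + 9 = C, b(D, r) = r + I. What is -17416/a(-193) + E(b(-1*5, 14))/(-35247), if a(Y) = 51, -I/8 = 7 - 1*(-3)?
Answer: -204619309/599199 ≈ -341.49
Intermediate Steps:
I = -80 (I = -8*(7 - 1*(-3)) = -8*(7 + 3) = -8*10 = -80)
b(D, r) = -80 + r (b(D, r) = r - 80 = -80 + r)
E(C) = -9 + C
-17416/a(-193) + E(b(-1*5, 14))/(-35247) = -17416/51 + (-9 + (-80 + 14))/(-35247) = -17416*1/51 + (-9 - 66)*(-1/35247) = -17416/51 - 75*(-1/35247) = -17416/51 + 25/11749 = -204619309/599199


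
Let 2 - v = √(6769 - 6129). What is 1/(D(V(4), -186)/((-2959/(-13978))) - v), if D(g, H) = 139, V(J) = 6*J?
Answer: 44778547/29269205787 - 8755681*√10/468307292592 ≈ 0.0014708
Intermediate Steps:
v = 2 - 8*√10 (v = 2 - √(6769 - 6129) = 2 - √640 = 2 - 8*√10 ≈ -23.298)
1/(D(V(4), -186)/((-2959/(-13978))) - v) = 1/(139/((-2959/(-13978))) - (2 - 8*√10)) = 1/(139/((-2959*(-1/13978))) + (-2 + 8*√10)) = 1/(139/(2959/13978) + (-2 + 8*√10)) = 1/(139*(13978/2959) + (-2 + 8*√10)) = 1/(1942942/2959 + (-2 + 8*√10)) = 1/(1937024/2959 + 8*√10)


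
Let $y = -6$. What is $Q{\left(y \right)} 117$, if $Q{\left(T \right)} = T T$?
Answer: $4212$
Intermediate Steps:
$Q{\left(T \right)} = T^{2}$
$Q{\left(y \right)} 117 = \left(-6\right)^{2} \cdot 117 = 36 \cdot 117 = 4212$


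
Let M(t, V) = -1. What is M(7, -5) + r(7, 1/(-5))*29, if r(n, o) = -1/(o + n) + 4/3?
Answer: 3407/102 ≈ 33.402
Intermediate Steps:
r(n, o) = 4/3 - 1/(n + o) (r(n, o) = -1/(n + o) + 4*(1/3) = -1/(n + o) + 4/3 = 4/3 - 1/(n + o))
M(7, -5) + r(7, 1/(-5))*29 = -1 + ((-3 + 4*7 + 4/(-5))/(3*(7 + 1/(-5))))*29 = -1 + ((-3 + 28 + 4*(-1/5))/(3*(7 - 1/5)))*29 = -1 + ((-3 + 28 - 4/5)/(3*(34/5)))*29 = -1 + ((1/3)*(5/34)*(121/5))*29 = -1 + (121/102)*29 = -1 + 3509/102 = 3407/102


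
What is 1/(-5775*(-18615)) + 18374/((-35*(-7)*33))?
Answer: 1710160057/752511375 ≈ 2.2726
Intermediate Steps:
1/(-5775*(-18615)) + 18374/((-35*(-7)*33)) = -1/5775*(-1/18615) + 18374/((245*33)) = 1/107501625 + 18374/8085 = 1710160057/752511375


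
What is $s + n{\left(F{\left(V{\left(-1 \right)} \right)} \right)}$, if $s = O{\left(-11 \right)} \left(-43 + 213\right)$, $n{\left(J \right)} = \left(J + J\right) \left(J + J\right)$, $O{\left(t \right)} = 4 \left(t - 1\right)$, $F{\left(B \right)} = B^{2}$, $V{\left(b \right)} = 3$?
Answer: $-7836$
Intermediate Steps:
$O{\left(t \right)} = -4 + 4 t$ ($O{\left(t \right)} = 4 \left(-1 + t\right) = -4 + 4 t$)
$n{\left(J \right)} = 4 J^{2}$ ($n{\left(J \right)} = 2 J 2 J = 4 J^{2}$)
$s = -8160$ ($s = \left(-4 + 4 \left(-11\right)\right) \left(-43 + 213\right) = \left(-4 - 44\right) 170 = \left(-48\right) 170 = -8160$)
$s + n{\left(F{\left(V{\left(-1 \right)} \right)} \right)} = -8160 + 4 \left(3^{2}\right)^{2} = -8160 + 4 \cdot 9^{2} = -8160 + 4 \cdot 81 = -8160 + 324 = -7836$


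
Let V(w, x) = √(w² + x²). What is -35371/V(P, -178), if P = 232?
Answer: -35371*√21377/42754 ≈ -120.96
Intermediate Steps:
-35371/V(P, -178) = -35371/√(232² + (-178)²) = -35371/√(53824 + 31684) = -35371*√21377/42754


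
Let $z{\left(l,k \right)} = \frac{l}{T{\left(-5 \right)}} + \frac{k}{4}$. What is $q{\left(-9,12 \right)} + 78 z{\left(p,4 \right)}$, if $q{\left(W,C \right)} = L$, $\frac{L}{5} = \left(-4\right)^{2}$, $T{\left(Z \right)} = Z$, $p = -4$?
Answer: $\frac{1102}{5} \approx 220.4$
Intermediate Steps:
$z{\left(l,k \right)} = - \frac{l}{5} + \frac{k}{4}$ ($z{\left(l,k \right)} = \frac{l}{-5} + \frac{k}{4} = l \left(- \frac{1}{5}\right) + k \frac{1}{4} = - \frac{l}{5} + \frac{k}{4}$)
$L = 80$ ($L = 5 \left(-4\right)^{2} = 5 \cdot 16 = 80$)
$q{\left(W,C \right)} = 80$
$q{\left(-9,12 \right)} + 78 z{\left(p,4 \right)} = 80 + 78 \left(\left(- \frac{1}{5}\right) \left(-4\right) + \frac{1}{4} \cdot 4\right) = 80 + 78 \left(\frac{4}{5} + 1\right) = 80 + 78 \cdot \frac{9}{5} = 80 + \frac{702}{5} = \frac{1102}{5}$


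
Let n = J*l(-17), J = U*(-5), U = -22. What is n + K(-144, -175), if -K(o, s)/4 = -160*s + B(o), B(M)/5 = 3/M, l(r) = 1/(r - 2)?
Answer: -25537225/228 ≈ -1.1201e+5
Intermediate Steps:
l(r) = 1/(-2 + r)
B(M) = 15/M (B(M) = 5*(3/M) = 15/M)
J = 110 (J = -22*(-5) = 110)
K(o, s) = -60/o + 640*s (K(o, s) = -4*(-160*s + 15/o) = -60/o + 640*s)
n = -110/19 (n = 110/(-2 - 17) = 110/(-19) = 110*(-1/19) = -110/19 ≈ -5.7895)
n + K(-144, -175) = -110/19 + (-60/(-144) + 640*(-175)) = -110/19 + (-60*(-1/144) - 112000) = -110/19 + (5/12 - 112000) = -110/19 - 1343995/12 = -25537225/228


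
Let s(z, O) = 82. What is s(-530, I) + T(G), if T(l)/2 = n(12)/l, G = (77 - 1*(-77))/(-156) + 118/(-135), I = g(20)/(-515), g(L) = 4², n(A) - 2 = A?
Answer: 437426/6533 ≈ 66.956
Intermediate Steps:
n(A) = 2 + A
g(L) = 16
I = -16/515 (I = 16/(-515) = 16*(-1/515) = -16/515 ≈ -0.031068)
G = -6533/3510 (G = (77 + 77)*(-1/156) + 118*(-1/135) = 154*(-1/156) - 118/135 = -77/78 - 118/135 = -6533/3510 ≈ -1.8613)
T(l) = 28/l (T(l) = 2*((2 + 12)/l) = 2*(14/l) = 28/l)
s(-530, I) + T(G) = 82 + 28/(-6533/3510) = 82 + 28*(-3510/6533) = 82 - 98280/6533 = 437426/6533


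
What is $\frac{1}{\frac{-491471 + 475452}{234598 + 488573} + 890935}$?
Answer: $\frac{3747}{3338333362} \approx 1.1224 \cdot 10^{-6}$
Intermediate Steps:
$\frac{1}{\frac{-491471 + 475452}{234598 + 488573} + 890935} = \frac{1}{- \frac{16019}{723171} + 890935} = \frac{1}{\left(-16019\right) \frac{1}{723171} + 890935} = \frac{1}{- \frac{83}{3747} + 890935} = \frac{1}{\frac{3338333362}{3747}} = \frac{3747}{3338333362}$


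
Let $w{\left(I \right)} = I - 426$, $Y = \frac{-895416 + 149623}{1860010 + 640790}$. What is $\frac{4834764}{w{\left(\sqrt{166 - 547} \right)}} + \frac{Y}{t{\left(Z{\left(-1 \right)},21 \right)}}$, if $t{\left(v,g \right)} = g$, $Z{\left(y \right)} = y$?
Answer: $- \frac{36054744642224267}{3183515899200} - \frac{1611588 i \sqrt{381}}{60619} \approx -11325.0 - 518.93 i$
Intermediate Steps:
$Y = - \frac{745793}{2500800} \approx -0.29822$
$w{\left(I \right)} = -426 + I$
$\frac{4834764}{w{\left(\sqrt{166 - 547} \right)}} + \frac{Y}{t{\left(Z{\left(-1 \right)},21 \right)}} = \frac{4834764}{-426 + \sqrt{166 - 547}} - \frac{745793}{2500800 \cdot 21} = \frac{4834764}{-426 + \sqrt{-381}} - \frac{745793}{52516800} = \frac{4834764}{-426 + i \sqrt{381}} - \frac{745793}{52516800} = - \frac{745793}{52516800} + \frac{4834764}{-426 + i \sqrt{381}}$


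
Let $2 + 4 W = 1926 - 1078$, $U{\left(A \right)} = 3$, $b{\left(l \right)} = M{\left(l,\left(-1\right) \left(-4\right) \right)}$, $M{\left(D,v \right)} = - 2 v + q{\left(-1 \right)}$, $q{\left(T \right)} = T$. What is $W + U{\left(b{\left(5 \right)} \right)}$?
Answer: $\frac{429}{2} \approx 214.5$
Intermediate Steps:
$M{\left(D,v \right)} = -1 - 2 v$ ($M{\left(D,v \right)} = - 2 v - 1 = -1 - 2 v$)
$b{\left(l \right)} = -9$ ($b{\left(l \right)} = -1 - 2 \left(\left(-1\right) \left(-4\right)\right) = -1 - 8 = -9$)
$W = \frac{423}{2}$ ($W = - \frac{1}{2} + \frac{1926 - 1078}{4} = - \frac{1}{2} + \frac{1}{4} \cdot 848 = - \frac{1}{2} + 212 = \frac{423}{2} \approx 211.5$)
$W + U{\left(b{\left(5 \right)} \right)} = \frac{423}{2} + 3 = \frac{429}{2}$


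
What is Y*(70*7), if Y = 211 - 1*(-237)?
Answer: 219520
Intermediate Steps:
Y = 448 (Y = 211 + 237 = 448)
Y*(70*7) = 448*(70*7) = 448*490 = 219520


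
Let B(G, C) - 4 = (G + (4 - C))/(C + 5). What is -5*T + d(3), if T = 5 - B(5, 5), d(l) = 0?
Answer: -3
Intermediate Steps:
B(G, C) = 4 + (4 + G - C)/(5 + C) (B(G, C) = 4 + (G + (4 - C))/(C + 5) = 4 + (4 + G - C)/(5 + C))
T = ⅗ (T = 5 - (24 + 5 + 3*5)/(5 + 5) = 5 - (24 + 5 + 15)/10 = 5 - 44/10 = 5 - 1*22/5 = 5 - 22/5 = ⅗ ≈ 0.60000)
-5*T + d(3) = -5*⅗ + 0 = -3 + 0 = -3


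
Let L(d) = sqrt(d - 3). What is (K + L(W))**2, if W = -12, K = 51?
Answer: (51 + I*sqrt(15))**2 ≈ 2586.0 + 395.04*I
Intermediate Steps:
L(d) = sqrt(-3 + d)
(K + L(W))**2 = (51 + sqrt(-3 - 12))**2 = (51 + sqrt(-15))**2 = (51 + I*sqrt(15))**2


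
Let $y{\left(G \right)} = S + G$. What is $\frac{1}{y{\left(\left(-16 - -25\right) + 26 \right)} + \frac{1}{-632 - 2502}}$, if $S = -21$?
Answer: $\frac{3134}{43875} \approx 0.07143$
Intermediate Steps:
$y{\left(G \right)} = -21 + G$
$\frac{1}{y{\left(\left(-16 - -25\right) + 26 \right)} + \frac{1}{-632 - 2502}} = \frac{1}{\left(-21 + \left(\left(-16 - -25\right) + 26\right)\right) + \frac{1}{-632 - 2502}} = \frac{1}{\left(-21 + \left(\left(-16 + 25\right) + 26\right)\right) + \frac{1}{-3134}} = \frac{1}{\left(-21 + \left(9 + 26\right)\right) - \frac{1}{3134}} = \frac{1}{\left(-21 + 35\right) - \frac{1}{3134}} = \frac{1}{14 - \frac{1}{3134}} = \frac{1}{\frac{43875}{3134}} = \frac{3134}{43875}$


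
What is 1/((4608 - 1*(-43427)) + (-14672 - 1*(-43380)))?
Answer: 1/76743 ≈ 1.3030e-5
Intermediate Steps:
1/((4608 - 1*(-43427)) + (-14672 - 1*(-43380))) = 1/((4608 + 43427) + (-14672 + 43380)) = 1/(48035 + 28708) = 1/76743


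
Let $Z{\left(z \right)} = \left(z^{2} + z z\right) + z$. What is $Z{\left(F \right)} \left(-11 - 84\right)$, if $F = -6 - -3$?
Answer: $-1425$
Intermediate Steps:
$F = -3$ ($F = -6 + 3 = -3$)
$Z{\left(z \right)} = z + 2 z^{2}$ ($Z{\left(z \right)} = \left(z^{2} + z^{2}\right) + z = 2 z^{2} + z = z + 2 z^{2}$)
$Z{\left(F \right)} \left(-11 - 84\right) = - 3 \left(1 + 2 \left(-3\right)\right) \left(-11 - 84\right) = - 3 \left(1 - 6\right) \left(-95\right) = \left(-3\right) \left(-5\right) \left(-95\right) = 15 \left(-95\right) = -1425$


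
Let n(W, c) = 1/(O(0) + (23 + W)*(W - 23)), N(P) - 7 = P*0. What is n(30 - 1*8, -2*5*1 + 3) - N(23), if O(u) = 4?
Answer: -288/41 ≈ -7.0244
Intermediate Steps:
N(P) = 7 (N(P) = 7 + P*0 = 7 + 0 = 7)
n(W, c) = 1/(4 + (-23 + W)*(23 + W)) (n(W, c) = 1/(4 + (23 + W)*(W - 23)) = 1/(4 + (23 + W)*(-23 + W)) = 1/(4 + (-23 + W)*(23 + W)))
n(30 - 1*8, -2*5*1 + 3) - N(23) = 1/(-525 + (30 - 1*8)²) - 1*7 = 1/(-525 + (30 - 8)²) - 7 = 1/(-525 + 22²) - 7 = 1/(-525 + 484) - 7 = 1/(-41) - 7 = -1/41 - 7 = -288/41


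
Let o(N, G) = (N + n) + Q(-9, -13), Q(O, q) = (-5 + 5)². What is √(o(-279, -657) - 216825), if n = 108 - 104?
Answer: 10*I*√2171 ≈ 465.94*I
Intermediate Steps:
n = 4
Q(O, q) = 0 (Q(O, q) = 0² = 0)
o(N, G) = 4 + N (o(N, G) = (N + 4) + 0 = (4 + N) + 0 = 4 + N)
√(o(-279, -657) - 216825) = √((4 - 279) - 216825) = √(-275 - 216825) = √(-217100) = 10*I*√2171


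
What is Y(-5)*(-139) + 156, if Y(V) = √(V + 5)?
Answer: 156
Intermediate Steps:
Y(V) = √(5 + V)
Y(-5)*(-139) + 156 = √(5 - 5)*(-139) + 156 = √0*(-139) + 156 = 0*(-139) + 156 = 0 + 156 = 156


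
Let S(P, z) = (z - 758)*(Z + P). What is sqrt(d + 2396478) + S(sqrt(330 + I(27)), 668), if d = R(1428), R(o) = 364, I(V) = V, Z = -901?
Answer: 81090 + sqrt(2396842) - 90*sqrt(357) ≈ 80938.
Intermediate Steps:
d = 364
S(P, z) = (-901 + P)*(-758 + z) (S(P, z) = (z - 758)*(-901 + P) = (-758 + z)*(-901 + P) = (-901 + P)*(-758 + z))
sqrt(d + 2396478) + S(sqrt(330 + I(27)), 668) = sqrt(364 + 2396478) + (682958 - 901*668 - 758*sqrt(330 + 27) + sqrt(330 + 27)*668) = sqrt(2396842) + (682958 - 601868 - 758*sqrt(357) + sqrt(357)*668) = sqrt(2396842) + (682958 - 601868 - 758*sqrt(357) + 668*sqrt(357)) = sqrt(2396842) + (81090 - 90*sqrt(357)) = 81090 + sqrt(2396842) - 90*sqrt(357)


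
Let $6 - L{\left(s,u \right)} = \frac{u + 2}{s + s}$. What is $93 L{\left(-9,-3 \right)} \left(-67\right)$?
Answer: $- \frac{222239}{6} \approx -37040.0$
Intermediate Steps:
$L{\left(s,u \right)} = 6 - \frac{2 + u}{2 s}$ ($L{\left(s,u \right)} = 6 - \frac{u + 2}{s + s} = 6 - \frac{2 + u}{2 s}$)
$93 L{\left(-9,-3 \right)} \left(-67\right) = 93 \frac{-2 - -3 + 12 \left(-9\right)}{2 \left(-9\right)} \left(-67\right) = 93 \cdot \frac{1}{2} \left(- \frac{1}{9}\right) \left(-2 + 3 - 108\right) \left(-67\right) = 93 \cdot \frac{1}{2} \left(- \frac{1}{9}\right) \left(-107\right) \left(-67\right) = 93 \cdot \frac{107}{18} \left(-67\right) = \frac{3317}{6} \left(-67\right) = - \frac{222239}{6}$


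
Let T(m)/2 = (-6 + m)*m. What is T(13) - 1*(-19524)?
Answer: 19706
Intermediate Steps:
T(m) = 2*m*(-6 + m) (T(m) = 2*((-6 + m)*m) = 2*(m*(-6 + m)) = 2*m*(-6 + m))
T(13) - 1*(-19524) = 2*13*(-6 + 13) - 1*(-19524) = 2*13*7 + 19524 = 182 + 19524 = 19706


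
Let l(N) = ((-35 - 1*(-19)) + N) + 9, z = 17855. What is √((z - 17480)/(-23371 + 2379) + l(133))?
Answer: √216858594/1312 ≈ 11.224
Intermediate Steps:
l(N) = -7 + N (l(N) = ((-35 + 19) + N) + 9 = (-16 + N) + 9 = -7 + N)
√((z - 17480)/(-23371 + 2379) + l(133)) = √((17855 - 17480)/(-23371 + 2379) + (-7 + 133)) = √(375/(-20992) + 126) = √(375*(-1/20992) + 126) = √(-375/20992 + 126) = √(2644617/20992) = √216858594/1312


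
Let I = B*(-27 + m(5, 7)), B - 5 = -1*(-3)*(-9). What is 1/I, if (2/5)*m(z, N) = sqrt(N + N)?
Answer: 27/14113 + 5*sqrt(14)/28226 ≈ 0.0025759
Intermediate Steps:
m(z, N) = 5*sqrt(2)*sqrt(N)/2 (m(z, N) = 5*sqrt(N + N)/2 = 5*sqrt(2*N)/2 = 5*(sqrt(2)*sqrt(N))/2 = 5*sqrt(2)*sqrt(N)/2)
B = -22 (B = 5 - 1*(-3)*(-9) = 5 + 3*(-9) = 5 - 27 = -22)
I = 594 - 55*sqrt(14) (I = -22*(-27 + 5*sqrt(2)*sqrt(7)/2) = -22*(-27 + 5*sqrt(14)/2) = 594 - 55*sqrt(14) ≈ 388.21)
1/I = 1/(594 - 55*sqrt(14))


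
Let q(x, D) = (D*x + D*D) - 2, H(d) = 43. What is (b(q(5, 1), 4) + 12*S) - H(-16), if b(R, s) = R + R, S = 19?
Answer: 193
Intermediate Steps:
q(x, D) = -2 + D**2 + D*x (q(x, D) = (D*x + D**2) - 2 = (D**2 + D*x) - 2 = -2 + D**2 + D*x)
b(R, s) = 2*R
(b(q(5, 1), 4) + 12*S) - H(-16) = (2*(-2 + 1**2 + 1*5) + 12*19) - 1*43 = (2*(-2 + 1 + 5) + 228) - 43 = (2*4 + 228) - 43 = (8 + 228) - 43 = 236 - 43 = 193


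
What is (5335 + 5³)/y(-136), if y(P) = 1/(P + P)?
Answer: -1485120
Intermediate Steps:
y(P) = 1/(2*P)
(5335 + 5³)/y(-136) = (5335 + 5³)/(((½)/(-136))) = (5335 + 125)/(((½)*(-1/136))) = 5460/(-1/272) = 5460*(-272) = -1485120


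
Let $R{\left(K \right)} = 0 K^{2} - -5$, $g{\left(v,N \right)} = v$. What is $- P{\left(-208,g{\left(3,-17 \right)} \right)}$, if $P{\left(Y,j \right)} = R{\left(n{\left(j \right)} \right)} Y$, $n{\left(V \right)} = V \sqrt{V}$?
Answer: $1040$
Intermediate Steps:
$n{\left(V \right)} = V^{\frac{3}{2}}$
$R{\left(K \right)} = 5$ ($R{\left(K \right)} = 0 + 5 = 5$)
$P{\left(Y,j \right)} = 5 Y$
$- P{\left(-208,g{\left(3,-17 \right)} \right)} = - 5 \left(-208\right) = \left(-1\right) \left(-1040\right) = 1040$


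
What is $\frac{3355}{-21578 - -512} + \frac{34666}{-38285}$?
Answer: $- \frac{858720131}{806511810} \approx -1.0647$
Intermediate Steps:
$\frac{3355}{-21578 - -512} + \frac{34666}{-38285} = \frac{3355}{-21578 + 512} + 34666 \left(- \frac{1}{38285}\right) = \frac{3355}{-21066} - \frac{34666}{38285} = 3355 \left(- \frac{1}{21066}\right) - \frac{34666}{38285} = - \frac{3355}{21066} - \frac{34666}{38285} = - \frac{858720131}{806511810}$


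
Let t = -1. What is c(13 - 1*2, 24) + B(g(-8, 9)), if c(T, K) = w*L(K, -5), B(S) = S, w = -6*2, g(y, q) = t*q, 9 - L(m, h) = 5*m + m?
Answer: 1611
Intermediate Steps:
L(m, h) = 9 - 6*m (L(m, h) = 9 - (5*m + m) = 9 - 6*m)
g(y, q) = -q
w = -12
c(T, K) = -108 + 72*K (c(T, K) = -12*(9 - 6*K) = -108 + 72*K)
c(13 - 1*2, 24) + B(g(-8, 9)) = (-108 + 72*24) - 1*9 = (-108 + 1728) - 9 = 1620 - 9 = 1611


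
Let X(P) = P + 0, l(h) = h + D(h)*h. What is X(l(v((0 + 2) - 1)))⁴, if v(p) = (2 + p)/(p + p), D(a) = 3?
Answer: 1296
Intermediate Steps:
v(p) = (2 + p)/(2*p) (v(p) = (2 + p)/((2*p)) = (2 + p)*(1/(2*p)) = (2 + p)/(2*p))
l(h) = 4*h (l(h) = h + 3*h = 4*h)
X(P) = P
X(l(v((0 + 2) - 1)))⁴ = (4*((2 + ((0 + 2) - 1))/(2*((0 + 2) - 1))))⁴ = (4*((2 + (2 - 1))/(2*(2 - 1))))⁴ = (4*((½)*(2 + 1)/1))⁴ = (4*((½)*1*3))⁴ = (4*(3/2))⁴ = 6⁴ = 1296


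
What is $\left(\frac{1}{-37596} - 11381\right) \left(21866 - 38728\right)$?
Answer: $\frac{3607456929187}{18798} \approx 1.9191 \cdot 10^{8}$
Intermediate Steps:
$\left(\frac{1}{-37596} - 11381\right) \left(21866 - 38728\right) = \left(- \frac{1}{37596} - 11381\right) \left(-16862\right) = \left(- \frac{427880077}{37596}\right) \left(-16862\right) = \frac{3607456929187}{18798}$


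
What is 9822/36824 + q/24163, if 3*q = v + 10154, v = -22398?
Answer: 130556951/1334667468 ≈ 0.097820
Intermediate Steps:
q = -12244/3 (q = (-22398 + 10154)/3 = (1/3)*(-12244) = -12244/3 ≈ -4081.3)
9822/36824 + q/24163 = 9822/36824 - 12244/3/24163 = 9822*(1/36824) - 12244/3*1/24163 = 4911/18412 - 12244/72489 = 130556951/1334667468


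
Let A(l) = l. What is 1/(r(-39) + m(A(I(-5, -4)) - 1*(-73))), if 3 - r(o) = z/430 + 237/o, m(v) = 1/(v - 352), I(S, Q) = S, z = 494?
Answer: 793780/6290361 ≈ 0.12619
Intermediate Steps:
m(v) = 1/(-352 + v)
r(o) = 398/215 - 237/o (r(o) = 3 - (494/430 + 237/o) = 3 - (494*(1/430) + 237/o) = 3 - (247/215 + 237/o) = 3 + (-247/215 - 237/o) = 398/215 - 237/o)
1/(r(-39) + m(A(I(-5, -4)) - 1*(-73))) = 1/((398/215 - 237/(-39)) + 1/(-352 + (-5 - 1*(-73)))) = 1/((398/215 - 237*(-1/39)) + 1/(-352 + (-5 + 73))) = 1/((398/215 + 79/13) + 1/(-352 + 68)) = 1/(22159/2795 + 1/(-284)) = 1/(22159/2795 - 1/284) = 1/(6290361/793780) = 793780/6290361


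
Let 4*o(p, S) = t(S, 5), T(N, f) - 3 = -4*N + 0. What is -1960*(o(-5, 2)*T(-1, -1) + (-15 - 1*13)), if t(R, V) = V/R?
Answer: 46305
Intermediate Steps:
T(N, f) = 3 - 4*N (T(N, f) = 3 + (-4*N + 0) = 3 - 4*N)
o(p, S) = 5/(4*S) (o(p, S) = (5/S)/4 = 5/(4*S))
-1960*(o(-5, 2)*T(-1, -1) + (-15 - 1*13)) = -1960*(((5/4)/2)*(3 - 4*(-1)) + (-15 - 1*13)) = -1960*(((5/4)*(½))*(3 + 4) + (-15 - 13)) = -1960*((5/8)*7 - 28) = -1960*(35/8 - 28) = -1960*(-189/8) = 46305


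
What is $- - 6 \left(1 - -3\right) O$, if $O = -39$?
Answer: $-936$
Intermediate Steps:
$- - 6 \left(1 - -3\right) O = - - 6 \left(1 - -3\right) \left(-39\right) = - - 6 \left(1 + 3\right) \left(-39\right) = - \left(-6\right) 4 \left(-39\right) = - \left(-24\right) \left(-39\right) = \left(-1\right) 936 = -936$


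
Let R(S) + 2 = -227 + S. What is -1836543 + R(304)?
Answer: -1836468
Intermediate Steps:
R(S) = -229 + S (R(S) = -2 + (-227 + S) = -229 + S)
-1836543 + R(304) = -1836543 + (-229 + 304) = -1836543 + 75 = -1836468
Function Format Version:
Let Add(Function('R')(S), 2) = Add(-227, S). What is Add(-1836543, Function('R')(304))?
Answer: -1836468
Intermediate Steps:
Function('R')(S) = Add(-229, S) (Function('R')(S) = Add(-2, Add(-227, S)) = Add(-229, S))
Add(-1836543, Function('R')(304)) = Add(-1836543, Add(-229, 304)) = Add(-1836543, 75) = -1836468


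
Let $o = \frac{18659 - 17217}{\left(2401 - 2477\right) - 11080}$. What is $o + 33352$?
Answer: $\frac{186036735}{5578} \approx 33352.0$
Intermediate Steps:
$o = - \frac{721}{5578}$ ($o = \frac{1442}{-76 - 11080} = \frac{1442}{-11156} = 1442 \left(- \frac{1}{11156}\right) = - \frac{721}{5578} \approx -0.12926$)
$o + 33352 = - \frac{721}{5578} + 33352 = \frac{186036735}{5578}$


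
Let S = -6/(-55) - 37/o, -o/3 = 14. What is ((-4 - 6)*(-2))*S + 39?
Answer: 13583/231 ≈ 58.801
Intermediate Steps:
o = -42 (o = -3*14 = -42)
S = 2287/2310 (S = -6/(-55) - 37/(-42) = -6*(-1/55) - 37*(-1/42) = 6/55 + 37/42 = 2287/2310 ≈ 0.99004)
((-4 - 6)*(-2))*S + 39 = ((-4 - 6)*(-2))*(2287/2310) + 39 = -10*(-2)*(2287/2310) + 39 = 20*(2287/2310) + 39 = 4574/231 + 39 = 13583/231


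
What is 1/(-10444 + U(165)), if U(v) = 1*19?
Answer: -1/10425 ≈ -9.5923e-5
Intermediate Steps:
U(v) = 19
1/(-10444 + U(165)) = 1/(-10444 + 19) = 1/(-10425) = -1/10425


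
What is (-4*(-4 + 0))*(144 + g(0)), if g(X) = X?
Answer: 2304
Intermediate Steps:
(-4*(-4 + 0))*(144 + g(0)) = (-4*(-4 + 0))*(144 + 0) = -4*(-4)*144 = 16*144 = 2304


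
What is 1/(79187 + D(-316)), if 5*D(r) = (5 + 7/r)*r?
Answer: 5/394362 ≈ 1.2679e-5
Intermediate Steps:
D(r) = r*(5 + 7/r)/5 (D(r) = ((5 + 7/r)*r)/5 = (r*(5 + 7/r))/5 = r*(5 + 7/r)/5)
1/(79187 + D(-316)) = 1/(79187 + (7/5 - 316)) = 1/(79187 - 1573/5) = 1/(394362/5) = 5/394362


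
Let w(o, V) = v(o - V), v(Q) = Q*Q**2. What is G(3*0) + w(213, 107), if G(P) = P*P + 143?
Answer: 1191159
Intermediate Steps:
G(P) = 143 + P**2 (G(P) = P**2 + 143 = 143 + P**2)
v(Q) = Q**3
w(o, V) = (o - V)**3
G(3*0) + w(213, 107) = (143 + (3*0)**2) - (107 - 1*213)**3 = (143 + 0**2) - (107 - 213)**3 = (143 + 0) - 1*(-106)**3 = 143 - 1*(-1191016) = 143 + 1191016 = 1191159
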